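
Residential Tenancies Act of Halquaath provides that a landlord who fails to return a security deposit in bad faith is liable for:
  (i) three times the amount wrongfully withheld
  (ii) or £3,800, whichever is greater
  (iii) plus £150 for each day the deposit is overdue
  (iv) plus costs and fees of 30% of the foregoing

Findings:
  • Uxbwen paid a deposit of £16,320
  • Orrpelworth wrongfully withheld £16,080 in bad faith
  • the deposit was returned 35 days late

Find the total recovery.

Trebled: 3 × £16,080 = £48,240
Minimum £3,800: £48,240 meets the minimum, no increase.
Late-return penalty: 35 × £150 = £5,250
Damages plus late penalty: £48,240 + £5,250 = £53,490
Costs and fees: 30% of £53,490 = £16,047
Total recovery: £53,490 + £16,047 = £69,537

£69,537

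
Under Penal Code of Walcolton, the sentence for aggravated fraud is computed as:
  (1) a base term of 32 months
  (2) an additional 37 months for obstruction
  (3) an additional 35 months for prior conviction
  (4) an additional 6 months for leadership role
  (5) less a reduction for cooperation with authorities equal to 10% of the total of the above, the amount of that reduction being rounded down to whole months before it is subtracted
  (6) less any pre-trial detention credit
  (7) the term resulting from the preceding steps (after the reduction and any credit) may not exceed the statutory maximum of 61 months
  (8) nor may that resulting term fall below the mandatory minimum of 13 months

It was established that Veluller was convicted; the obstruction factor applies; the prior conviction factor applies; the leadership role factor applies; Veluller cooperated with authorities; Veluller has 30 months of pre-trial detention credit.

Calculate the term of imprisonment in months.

Sentence: 61 months

Obstruction enhancement: +37 months
Prior conviction enhancement: +35 months
Leadership role enhancement: +6 months
Adjusted term: 32 months + 37 months + 35 months + 6 months = 110 months
Cooperation with authorities reduction: 10% of 110 months = 11 months (rounded down)
After reduction: 110 − 11 = 99 months
Less pre-trial detention credit: 99 months − 30 months = 69 months
Cap at 61 months: 69 months exceeds the cap → 61 months
Minimum 13 months: 61 months meets the minimum, no increase.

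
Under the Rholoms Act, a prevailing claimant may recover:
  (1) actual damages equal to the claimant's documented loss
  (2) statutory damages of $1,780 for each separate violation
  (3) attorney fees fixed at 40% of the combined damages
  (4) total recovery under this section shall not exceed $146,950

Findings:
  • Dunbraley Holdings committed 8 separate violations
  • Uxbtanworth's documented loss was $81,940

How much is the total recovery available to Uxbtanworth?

Statutory damages: 8 × $1,780 = $14,240
Combined damages: $81,940 + $14,240 = $96,180
Attorney fees: 40% of $96,180 = $38,472
Total before cap: $96,180 + $38,472 = $134,652
Cap at $146,950: $134,652 is within the cap, no reduction.

$134,652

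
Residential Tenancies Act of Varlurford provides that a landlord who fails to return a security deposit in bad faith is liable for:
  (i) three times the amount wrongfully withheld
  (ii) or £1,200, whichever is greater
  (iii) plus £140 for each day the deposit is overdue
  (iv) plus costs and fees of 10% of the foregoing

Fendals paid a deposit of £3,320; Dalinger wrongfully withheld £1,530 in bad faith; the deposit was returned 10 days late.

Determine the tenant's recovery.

Recovery: £6,589

Trebled: 3 × £1,530 = £4,590
Minimum £1,200: £4,590 meets the minimum, no increase.
Late-return penalty: 10 × £140 = £1,400
Damages plus late penalty: £4,590 + £1,400 = £5,990
Costs and fees: 10% of £5,990 = £599
Total recovery: £5,990 + £599 = £6,589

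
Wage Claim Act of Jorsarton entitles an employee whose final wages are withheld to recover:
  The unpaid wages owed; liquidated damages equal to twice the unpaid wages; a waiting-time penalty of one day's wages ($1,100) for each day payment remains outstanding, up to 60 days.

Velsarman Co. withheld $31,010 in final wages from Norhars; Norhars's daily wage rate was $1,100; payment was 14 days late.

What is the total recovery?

Doubled: 2 × $31,010 = $62,020
Penalty days: min(14, 60) = 14
Waiting-time penalty: 14 × $1,100 = $15,400
Total award: $31,010 + $62,020 + $15,400 = $108,430

Total award: $108,430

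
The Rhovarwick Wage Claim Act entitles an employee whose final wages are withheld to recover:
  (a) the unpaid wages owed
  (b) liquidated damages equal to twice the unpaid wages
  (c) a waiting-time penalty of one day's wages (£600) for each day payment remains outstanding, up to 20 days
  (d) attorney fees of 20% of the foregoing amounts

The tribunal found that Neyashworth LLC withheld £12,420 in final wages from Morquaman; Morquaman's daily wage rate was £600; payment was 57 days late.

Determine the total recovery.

£59,112

Doubled: 2 × £12,420 = £24,840
Penalty days: min(57, 20) = 20
Waiting-time penalty: 20 × £600 = £12,000
Subtotal: £12,420 + £24,840 + £12,000 = £49,260
Attorney fees: 20% of £49,260 = £9,852
Total award: £49,260 + £9,852 = £59,112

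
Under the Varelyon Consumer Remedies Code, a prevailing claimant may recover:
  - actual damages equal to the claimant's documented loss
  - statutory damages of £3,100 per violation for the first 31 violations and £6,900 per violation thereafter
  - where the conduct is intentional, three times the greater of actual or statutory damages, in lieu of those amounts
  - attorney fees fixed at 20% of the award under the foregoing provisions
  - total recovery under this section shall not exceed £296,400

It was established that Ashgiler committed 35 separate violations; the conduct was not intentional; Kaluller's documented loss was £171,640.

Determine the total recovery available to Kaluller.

£296,400

First 31 violations: 31 × £3,100 = £96,100
Remaining violations: (35 − 31) × £6,900 = £27,600
Statutory damages: £96,100 + £27,600 = £123,700
Conduct not intentional: the in-lieu enhancement does not apply.
Actual plus statutory damages: £171,640 + £123,700 = £295,340
Attorney fees: 20% of £295,340 = £59,068
Total before cap: £295,340 + £59,068 = £354,408
Cap at £296,400: £354,408 exceeds the cap → £296,400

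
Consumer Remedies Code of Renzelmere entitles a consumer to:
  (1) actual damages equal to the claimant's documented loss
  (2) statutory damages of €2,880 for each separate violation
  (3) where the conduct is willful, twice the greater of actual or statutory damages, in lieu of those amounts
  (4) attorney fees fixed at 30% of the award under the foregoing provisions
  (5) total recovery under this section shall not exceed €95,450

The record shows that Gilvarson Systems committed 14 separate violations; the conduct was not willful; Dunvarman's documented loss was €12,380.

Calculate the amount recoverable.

Statutory damages: 14 × €2,880 = €40,320
Conduct not willful: the in-lieu enhancement does not apply.
Actual plus statutory damages: €12,380 + €40,320 = €52,700
Attorney fees: 30% of €52,700 = €15,810
Total before cap: €52,700 + €15,810 = €68,510
Cap at €95,450: €68,510 is within the cap, no reduction.

€68,510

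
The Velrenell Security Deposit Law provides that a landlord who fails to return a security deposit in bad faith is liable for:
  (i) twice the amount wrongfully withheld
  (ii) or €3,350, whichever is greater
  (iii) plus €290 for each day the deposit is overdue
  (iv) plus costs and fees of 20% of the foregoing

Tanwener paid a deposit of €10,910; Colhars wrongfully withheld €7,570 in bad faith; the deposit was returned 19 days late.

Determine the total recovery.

Recovery: €24,780

Doubled: 2 × €7,570 = €15,140
Minimum €3,350: €15,140 meets the minimum, no increase.
Late-return penalty: 19 × €290 = €5,510
Damages plus late penalty: €15,140 + €5,510 = €20,650
Costs and fees: 20% of €20,650 = €4,130
Total recovery: €20,650 + €4,130 = €24,780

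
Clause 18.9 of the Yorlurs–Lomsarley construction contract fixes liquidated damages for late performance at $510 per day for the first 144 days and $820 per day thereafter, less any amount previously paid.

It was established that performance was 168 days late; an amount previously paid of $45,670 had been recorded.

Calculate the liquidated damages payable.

First 144 days: 144 × $510 = $73,440
Remaining days: (168 − 144) × $820 = $19,680
Accrued per-day damages: $73,440 + $19,680 = $93,120
Less amount previously paid: $93,120 − $45,670 = $47,450

$47,450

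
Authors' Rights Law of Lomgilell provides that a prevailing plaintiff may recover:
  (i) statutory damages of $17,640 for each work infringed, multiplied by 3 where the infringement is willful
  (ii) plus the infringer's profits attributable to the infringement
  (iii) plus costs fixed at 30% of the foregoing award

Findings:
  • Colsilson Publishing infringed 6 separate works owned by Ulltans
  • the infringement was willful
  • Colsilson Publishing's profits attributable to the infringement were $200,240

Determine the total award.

$673,088

Statutory damages: 6 × $17,640 = $105,840
Trebled: 3 × $105,840 = $317,520
Combined award: $317,520 + $200,240 = $517,760
Costs: 30% of $517,760 = $155,328
Award plus costs: $517,760 + $155,328 = $673,088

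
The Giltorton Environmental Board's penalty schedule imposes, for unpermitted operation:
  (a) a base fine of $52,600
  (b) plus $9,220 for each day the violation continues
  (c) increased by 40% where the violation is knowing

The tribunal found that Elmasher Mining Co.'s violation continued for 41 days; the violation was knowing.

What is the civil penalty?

$602,868

Per-day component: 41 × $9,220 = $378,020
Base plus per-day: $52,600 + $378,020 = $430,620
Enhancement: 40% of $430,620 = $172,248
Enhanced fine: $430,620 + $172,248 = $602,868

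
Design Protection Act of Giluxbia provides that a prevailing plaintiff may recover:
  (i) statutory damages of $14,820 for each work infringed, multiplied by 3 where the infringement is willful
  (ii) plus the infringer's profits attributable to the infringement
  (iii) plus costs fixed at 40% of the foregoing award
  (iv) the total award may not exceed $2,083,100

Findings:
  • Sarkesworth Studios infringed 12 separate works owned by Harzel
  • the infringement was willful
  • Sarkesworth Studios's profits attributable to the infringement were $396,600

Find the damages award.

Statutory damages: 12 × $14,820 = $177,840
Trebled: 3 × $177,840 = $533,520
Combined award: $533,520 + $396,600 = $930,120
Costs: 40% of $930,120 = $372,048
Award plus costs: $930,120 + $372,048 = $1,302,168
Cap at $2,083,100: $1,302,168 is within the cap, no reduction.

Award: $1,302,168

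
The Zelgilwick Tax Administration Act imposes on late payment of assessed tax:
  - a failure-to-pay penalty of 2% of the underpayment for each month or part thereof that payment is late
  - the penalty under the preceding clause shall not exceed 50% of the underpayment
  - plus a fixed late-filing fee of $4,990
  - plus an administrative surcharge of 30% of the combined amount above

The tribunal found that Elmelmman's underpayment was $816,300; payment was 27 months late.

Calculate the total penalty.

Accrued rate: 2% × 27 = 54%, capped at 50% → 50%
Failure-to-pay penalty: 50% of $816,300 = $408,150
Penalty before surcharge: $408,150 + $4,990 = $413,140
Administrative surcharge: 30% of $413,140 = $123,942
Total penalty: $413,140 + $123,942 = $537,082

$537,082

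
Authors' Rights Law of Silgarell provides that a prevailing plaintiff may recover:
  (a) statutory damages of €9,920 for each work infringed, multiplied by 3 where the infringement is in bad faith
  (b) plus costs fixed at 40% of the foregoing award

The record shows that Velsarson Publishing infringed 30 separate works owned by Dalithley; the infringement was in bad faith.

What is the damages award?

€1,249,920

Statutory damages: 30 × €9,920 = €297,600
Trebled: 3 × €297,600 = €892,800
Costs: 40% of €892,800 = €357,120
Award plus costs: €892,800 + €357,120 = €1,249,920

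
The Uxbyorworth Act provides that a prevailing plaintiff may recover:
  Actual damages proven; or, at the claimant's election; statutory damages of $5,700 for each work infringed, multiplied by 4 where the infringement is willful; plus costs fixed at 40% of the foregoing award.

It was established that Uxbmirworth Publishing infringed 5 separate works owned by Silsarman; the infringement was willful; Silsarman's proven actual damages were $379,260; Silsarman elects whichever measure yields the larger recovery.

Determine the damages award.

Statutory damages: 5 × $5,700 = $28,500
Multiplied by 4: 4 × $28,500 = $114,000
Greater of actual damages ($379,260) or enhanced statutory damages ($114,000): $379,260
Costs: 40% of $379,260 = $151,704
Award plus costs: $379,260 + $151,704 = $530,964

Award: $530,964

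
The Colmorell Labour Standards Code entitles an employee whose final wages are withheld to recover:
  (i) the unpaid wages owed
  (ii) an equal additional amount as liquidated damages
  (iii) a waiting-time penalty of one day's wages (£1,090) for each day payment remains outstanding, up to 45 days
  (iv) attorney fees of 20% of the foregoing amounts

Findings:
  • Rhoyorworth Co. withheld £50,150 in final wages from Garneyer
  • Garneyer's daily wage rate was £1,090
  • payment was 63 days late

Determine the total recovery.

Total award: £179,220

Liquidated damages (equal amount): £50,150
Penalty days: min(63, 45) = 45
Waiting-time penalty: 45 × £1,090 = £49,050
Subtotal: £50,150 + £50,150 + £49,050 = £149,350
Attorney fees: 20% of £149,350 = £29,870
Total award: £149,350 + £29,870 = £179,220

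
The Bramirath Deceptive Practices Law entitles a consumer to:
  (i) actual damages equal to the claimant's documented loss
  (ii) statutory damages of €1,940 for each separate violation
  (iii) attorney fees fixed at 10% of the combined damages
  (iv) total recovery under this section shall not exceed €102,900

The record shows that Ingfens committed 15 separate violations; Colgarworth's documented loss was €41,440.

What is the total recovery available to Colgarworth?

€77,594

Statutory damages: 15 × €1,940 = €29,100
Combined damages: €41,440 + €29,100 = €70,540
Attorney fees: 10% of €70,540 = €7,054
Total before cap: €70,540 + €7,054 = €77,594
Cap at €102,900: €77,594 is within the cap, no reduction.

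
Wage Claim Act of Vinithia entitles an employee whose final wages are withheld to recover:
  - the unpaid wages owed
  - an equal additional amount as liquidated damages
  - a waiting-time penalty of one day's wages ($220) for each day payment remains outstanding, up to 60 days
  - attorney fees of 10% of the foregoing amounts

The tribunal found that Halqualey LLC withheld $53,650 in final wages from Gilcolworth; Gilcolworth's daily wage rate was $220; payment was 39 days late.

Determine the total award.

$127,468

Liquidated damages (equal amount): $53,650
Penalty days: min(39, 60) = 39
Waiting-time penalty: 39 × $220 = $8,580
Subtotal: $53,650 + $53,650 + $8,580 = $115,880
Attorney fees: 10% of $115,880 = $11,588
Total award: $115,880 + $11,588 = $127,468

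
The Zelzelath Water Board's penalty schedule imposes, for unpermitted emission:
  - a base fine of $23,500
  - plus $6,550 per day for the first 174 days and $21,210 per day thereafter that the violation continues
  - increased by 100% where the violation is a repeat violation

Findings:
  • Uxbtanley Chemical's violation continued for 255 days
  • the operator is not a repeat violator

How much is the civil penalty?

$2,881,210

First 174 days: 174 × $6,550 = $1,139,700
Remaining days: (255 − 174) × $21,210 = $1,718,010
Per-day component: $1,139,700 + $1,718,010 = $2,857,710
Base plus per-day: $23,500 + $2,857,710 = $2,881,210
The operator is not a repeat violator: no 100% increase.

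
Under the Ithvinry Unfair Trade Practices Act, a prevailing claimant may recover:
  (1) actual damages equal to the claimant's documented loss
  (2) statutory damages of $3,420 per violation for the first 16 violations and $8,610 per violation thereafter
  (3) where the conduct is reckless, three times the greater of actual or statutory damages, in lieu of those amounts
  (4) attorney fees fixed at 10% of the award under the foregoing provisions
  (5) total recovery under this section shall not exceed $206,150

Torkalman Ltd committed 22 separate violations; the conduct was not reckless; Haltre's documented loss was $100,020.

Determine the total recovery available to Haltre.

$206,150

First 16 violations: 16 × $3,420 = $54,720
Remaining violations: (22 − 16) × $8,610 = $51,660
Statutory damages: $54,720 + $51,660 = $106,380
Conduct not reckless: the in-lieu enhancement does not apply.
Actual plus statutory damages: $100,020 + $106,380 = $206,400
Attorney fees: 10% of $206,400 = $20,640
Total before cap: $206,400 + $20,640 = $227,040
Cap at $206,150: $227,040 exceeds the cap → $206,150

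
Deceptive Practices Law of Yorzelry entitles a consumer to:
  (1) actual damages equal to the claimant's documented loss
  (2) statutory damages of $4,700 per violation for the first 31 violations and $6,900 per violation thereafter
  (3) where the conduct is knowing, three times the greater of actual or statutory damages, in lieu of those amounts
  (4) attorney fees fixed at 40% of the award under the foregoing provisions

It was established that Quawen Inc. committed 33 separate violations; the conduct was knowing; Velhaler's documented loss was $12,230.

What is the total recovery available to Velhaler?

First 31 violations: 31 × $4,700 = $145,700
Remaining violations: (33 − 31) × $6,900 = $13,800
Statutory damages: $145,700 + $13,800 = $159,500
Greater of actual damages ($12,230) or statutory damages ($159,500): $159,500
Trebled: 3 × $159,500 = $478,500
Attorney fees: 40% of $478,500 = $191,400
Total recovery: $478,500 + $191,400 = $669,900

Total recovery: $669,900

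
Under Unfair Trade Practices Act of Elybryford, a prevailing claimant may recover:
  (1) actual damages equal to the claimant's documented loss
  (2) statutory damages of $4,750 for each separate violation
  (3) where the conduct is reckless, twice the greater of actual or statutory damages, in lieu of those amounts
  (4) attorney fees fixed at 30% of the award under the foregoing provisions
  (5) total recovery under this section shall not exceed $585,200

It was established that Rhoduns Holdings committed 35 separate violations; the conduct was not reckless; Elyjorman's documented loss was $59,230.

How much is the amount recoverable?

Total recovery: $293,124

Statutory damages: 35 × $4,750 = $166,250
Conduct not reckless: the in-lieu enhancement does not apply.
Actual plus statutory damages: $59,230 + $166,250 = $225,480
Attorney fees: 30% of $225,480 = $67,644
Total before cap: $225,480 + $67,644 = $293,124
Cap at $585,200: $293,124 is within the cap, no reduction.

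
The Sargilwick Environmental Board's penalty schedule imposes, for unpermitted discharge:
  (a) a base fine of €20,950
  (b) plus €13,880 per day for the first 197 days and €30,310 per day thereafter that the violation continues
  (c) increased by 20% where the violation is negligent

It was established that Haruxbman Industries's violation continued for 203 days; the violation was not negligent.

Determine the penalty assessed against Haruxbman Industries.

First 197 days: 197 × €13,880 = €2,734,360
Remaining days: (203 − 197) × €30,310 = €181,860
Per-day component: €2,734,360 + €181,860 = €2,916,220
Base plus per-day: €20,950 + €2,916,220 = €2,937,170
The violation was not negligent: no 20% increase.

€2,937,170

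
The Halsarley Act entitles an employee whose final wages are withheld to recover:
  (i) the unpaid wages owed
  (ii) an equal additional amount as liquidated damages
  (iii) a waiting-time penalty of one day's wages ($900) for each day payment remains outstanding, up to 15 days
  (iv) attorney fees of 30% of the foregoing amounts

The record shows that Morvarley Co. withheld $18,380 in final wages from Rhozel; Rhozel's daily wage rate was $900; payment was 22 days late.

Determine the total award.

Liquidated damages (equal amount): $18,380
Penalty days: min(22, 15) = 15
Waiting-time penalty: 15 × $900 = $13,500
Subtotal: $18,380 + $18,380 + $13,500 = $50,260
Attorney fees: 30% of $50,260 = $15,078
Total award: $50,260 + $15,078 = $65,338

$65,338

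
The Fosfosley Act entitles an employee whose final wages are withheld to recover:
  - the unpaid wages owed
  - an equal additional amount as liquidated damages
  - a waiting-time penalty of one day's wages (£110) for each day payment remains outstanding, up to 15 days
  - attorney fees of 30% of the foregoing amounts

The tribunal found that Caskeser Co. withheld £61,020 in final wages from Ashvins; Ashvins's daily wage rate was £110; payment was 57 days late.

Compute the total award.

Liquidated damages (equal amount): £61,020
Penalty days: min(57, 15) = 15
Waiting-time penalty: 15 × £110 = £1,650
Subtotal: £61,020 + £61,020 + £1,650 = £123,690
Attorney fees: 30% of £123,690 = £37,107
Total award: £123,690 + £37,107 = £160,797

£160,797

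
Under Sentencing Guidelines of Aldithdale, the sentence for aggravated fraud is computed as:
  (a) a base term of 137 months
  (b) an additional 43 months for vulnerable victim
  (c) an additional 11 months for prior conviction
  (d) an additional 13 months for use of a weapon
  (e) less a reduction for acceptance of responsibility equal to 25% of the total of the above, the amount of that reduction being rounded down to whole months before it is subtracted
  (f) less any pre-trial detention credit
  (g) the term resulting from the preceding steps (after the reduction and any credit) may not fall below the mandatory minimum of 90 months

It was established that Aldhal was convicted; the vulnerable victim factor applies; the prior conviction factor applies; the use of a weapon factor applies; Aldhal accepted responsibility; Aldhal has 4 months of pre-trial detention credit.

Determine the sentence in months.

Vulnerable victim enhancement: +43 months
Prior conviction enhancement: +11 months
Use of a weapon enhancement: +13 months
Adjusted term: 137 months + 43 months + 11 months + 13 months = 204 months
Acceptance of responsibility reduction: 25% of 204 months = 51 months (rounded down)
After reduction: 204 − 51 = 153 months
Less pre-trial detention credit: 153 months − 4 months = 149 months
Minimum 90 months: 149 months meets the minimum, no increase.

149 months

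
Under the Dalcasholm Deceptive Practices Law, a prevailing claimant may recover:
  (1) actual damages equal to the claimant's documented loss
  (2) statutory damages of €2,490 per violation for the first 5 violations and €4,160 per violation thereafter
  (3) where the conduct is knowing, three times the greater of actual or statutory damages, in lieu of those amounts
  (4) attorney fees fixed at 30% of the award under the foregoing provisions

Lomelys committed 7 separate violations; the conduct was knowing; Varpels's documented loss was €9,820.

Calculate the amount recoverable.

First 5 violations: 5 × €2,490 = €12,450
Remaining violations: (7 − 5) × €4,160 = €8,320
Statutory damages: €12,450 + €8,320 = €20,770
Greater of actual damages (€9,820) or statutory damages (€20,770): €20,770
Trebled: 3 × €20,770 = €62,310
Attorney fees: 30% of €62,310 = €18,693
Total recovery: €62,310 + €18,693 = €81,003

Total recovery: €81,003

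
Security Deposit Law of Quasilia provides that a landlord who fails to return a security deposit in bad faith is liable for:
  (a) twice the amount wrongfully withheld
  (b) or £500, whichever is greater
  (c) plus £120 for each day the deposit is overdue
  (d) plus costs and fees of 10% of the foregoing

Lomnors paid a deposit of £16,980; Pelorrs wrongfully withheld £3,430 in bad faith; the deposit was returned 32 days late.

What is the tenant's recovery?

£11,770

Doubled: 2 × £3,430 = £6,860
Minimum £500: £6,860 meets the minimum, no increase.
Late-return penalty: 32 × £120 = £3,840
Damages plus late penalty: £6,860 + £3,840 = £10,700
Costs and fees: 10% of £10,700 = £1,070
Total recovery: £10,700 + £1,070 = £11,770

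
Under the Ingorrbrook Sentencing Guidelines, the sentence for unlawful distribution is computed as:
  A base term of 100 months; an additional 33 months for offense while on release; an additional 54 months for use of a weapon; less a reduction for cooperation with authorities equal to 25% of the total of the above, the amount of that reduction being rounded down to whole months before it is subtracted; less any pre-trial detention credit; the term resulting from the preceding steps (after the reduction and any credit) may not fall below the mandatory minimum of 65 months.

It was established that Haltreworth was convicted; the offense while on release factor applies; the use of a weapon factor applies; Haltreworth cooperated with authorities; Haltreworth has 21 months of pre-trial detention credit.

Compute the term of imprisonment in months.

Sentence: 120 months

Offense while on release enhancement: +33 months
Use of a weapon enhancement: +54 months
Adjusted term: 100 months + 33 months + 54 months = 187 months
Cooperation with authorities reduction: 25% of 187 months = 46 months (rounded down)
After reduction: 187 − 46 = 141 months
Less pre-trial detention credit: 141 months − 21 months = 120 months
Minimum 65 months: 120 months meets the minimum, no increase.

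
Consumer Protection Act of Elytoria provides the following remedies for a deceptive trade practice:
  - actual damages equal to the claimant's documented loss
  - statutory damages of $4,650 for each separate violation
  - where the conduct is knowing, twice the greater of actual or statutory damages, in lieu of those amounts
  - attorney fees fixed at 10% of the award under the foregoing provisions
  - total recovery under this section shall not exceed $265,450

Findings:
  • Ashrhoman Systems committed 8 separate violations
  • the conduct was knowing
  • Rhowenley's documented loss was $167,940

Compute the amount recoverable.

Statutory damages: 8 × $4,650 = $37,200
Greater of actual damages ($167,940) or statutory damages ($37,200): $167,940
Doubled: 2 × $167,940 = $335,880
Attorney fees: 10% of $335,880 = $33,588
Total before cap: $335,880 + $33,588 = $369,468
Cap at $265,450: $369,468 exceeds the cap → $265,450

$265,450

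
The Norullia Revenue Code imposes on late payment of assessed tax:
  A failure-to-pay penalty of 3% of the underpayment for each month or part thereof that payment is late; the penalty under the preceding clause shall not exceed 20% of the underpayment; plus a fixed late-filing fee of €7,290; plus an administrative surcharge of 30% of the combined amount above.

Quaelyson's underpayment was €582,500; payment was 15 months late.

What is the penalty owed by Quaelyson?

Penalty: €160,927

Accrued rate: 3% × 15 = 45%, capped at 20% → 20%
Failure-to-pay penalty: 20% of €582,500 = €116,500
Penalty before surcharge: €116,500 + €7,290 = €123,790
Administrative surcharge: 30% of €123,790 = €37,137
Total penalty: €123,790 + €37,137 = €160,927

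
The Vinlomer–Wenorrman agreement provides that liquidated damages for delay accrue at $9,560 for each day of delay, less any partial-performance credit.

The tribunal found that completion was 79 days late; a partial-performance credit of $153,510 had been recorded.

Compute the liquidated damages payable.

Per-day damages: 79 × $9,560 = $755,240
Less partial-performance credit: $755,240 − $153,510 = $601,730

$601,730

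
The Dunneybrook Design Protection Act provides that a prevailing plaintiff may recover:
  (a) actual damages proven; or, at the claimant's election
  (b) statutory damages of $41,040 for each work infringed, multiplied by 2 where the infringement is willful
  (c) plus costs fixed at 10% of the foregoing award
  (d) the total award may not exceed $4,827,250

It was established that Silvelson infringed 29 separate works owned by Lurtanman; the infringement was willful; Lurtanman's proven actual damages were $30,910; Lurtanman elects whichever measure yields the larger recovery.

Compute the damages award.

Award: $2,618,352

Statutory damages: 29 × $41,040 = $1,190,160
Doubled: 2 × $1,190,160 = $2,380,320
Greater of actual damages ($30,910) or enhanced statutory damages ($2,380,320): $2,380,320
Costs: 10% of $2,380,320 = $238,032
Award plus costs: $2,380,320 + $238,032 = $2,618,352
Cap at $4,827,250: $2,618,352 is within the cap, no reduction.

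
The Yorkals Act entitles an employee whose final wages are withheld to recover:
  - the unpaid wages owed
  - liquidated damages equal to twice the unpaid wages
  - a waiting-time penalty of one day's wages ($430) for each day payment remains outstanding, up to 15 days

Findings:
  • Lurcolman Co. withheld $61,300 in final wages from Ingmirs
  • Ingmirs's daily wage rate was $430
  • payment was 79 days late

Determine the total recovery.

$190,350

Doubled: 2 × $61,300 = $122,600
Penalty days: min(79, 15) = 15
Waiting-time penalty: 15 × $430 = $6,450
Total award: $61,300 + $122,600 + $6,450 = $190,350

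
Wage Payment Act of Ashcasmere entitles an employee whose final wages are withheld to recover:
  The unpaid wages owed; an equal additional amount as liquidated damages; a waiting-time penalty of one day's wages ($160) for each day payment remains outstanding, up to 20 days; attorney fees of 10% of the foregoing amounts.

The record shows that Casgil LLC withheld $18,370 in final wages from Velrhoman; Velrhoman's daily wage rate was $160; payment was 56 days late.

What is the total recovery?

Liquidated damages (equal amount): $18,370
Penalty days: min(56, 20) = 20
Waiting-time penalty: 20 × $160 = $3,200
Subtotal: $18,370 + $18,370 + $3,200 = $39,940
Attorney fees: 10% of $39,940 = $3,994
Total award: $39,940 + $3,994 = $43,934

$43,934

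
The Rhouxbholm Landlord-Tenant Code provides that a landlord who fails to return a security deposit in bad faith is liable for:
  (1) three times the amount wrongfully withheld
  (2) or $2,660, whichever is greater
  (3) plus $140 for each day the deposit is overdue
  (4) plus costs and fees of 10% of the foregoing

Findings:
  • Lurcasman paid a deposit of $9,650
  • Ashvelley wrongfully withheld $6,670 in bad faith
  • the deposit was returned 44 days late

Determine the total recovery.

Trebled: 3 × $6,670 = $20,010
Minimum $2,660: $20,010 meets the minimum, no increase.
Late-return penalty: 44 × $140 = $6,160
Damages plus late penalty: $20,010 + $6,160 = $26,170
Costs and fees: 10% of $26,170 = $2,617
Total recovery: $26,170 + $2,617 = $28,787

$28,787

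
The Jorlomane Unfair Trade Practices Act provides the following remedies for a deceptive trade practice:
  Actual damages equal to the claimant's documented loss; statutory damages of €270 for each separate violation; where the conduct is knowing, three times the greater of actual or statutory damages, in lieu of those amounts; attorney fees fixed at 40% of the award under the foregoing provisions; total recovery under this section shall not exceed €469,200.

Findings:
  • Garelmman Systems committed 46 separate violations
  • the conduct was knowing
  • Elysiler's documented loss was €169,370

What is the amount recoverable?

Statutory damages: 46 × €270 = €12,420
Greater of actual damages (€169,370) or statutory damages (€12,420): €169,370
Trebled: 3 × €169,370 = €508,110
Attorney fees: 40% of €508,110 = €203,244
Total before cap: €508,110 + €203,244 = €711,354
Cap at €469,200: €711,354 exceeds the cap → €469,200

€469,200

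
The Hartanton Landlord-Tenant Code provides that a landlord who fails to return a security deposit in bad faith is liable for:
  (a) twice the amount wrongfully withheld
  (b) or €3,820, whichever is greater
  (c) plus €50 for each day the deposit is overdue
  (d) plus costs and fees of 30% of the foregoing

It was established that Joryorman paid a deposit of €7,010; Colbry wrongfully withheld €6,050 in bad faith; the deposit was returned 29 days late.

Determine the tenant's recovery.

Doubled: 2 × €6,050 = €12,100
Minimum €3,820: €12,100 meets the minimum, no increase.
Late-return penalty: 29 × €50 = €1,450
Damages plus late penalty: €12,100 + €1,450 = €13,550
Costs and fees: 30% of €13,550 = €4,065
Total recovery: €13,550 + €4,065 = €17,615

€17,615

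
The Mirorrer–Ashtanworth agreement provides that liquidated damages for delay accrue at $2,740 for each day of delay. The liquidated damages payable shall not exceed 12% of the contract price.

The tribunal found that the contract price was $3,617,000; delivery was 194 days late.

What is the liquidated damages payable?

$434,040

Per-day damages: 194 × $2,740 = $531,560
Cap: 12% of $3,617,000 = $434,040
Cap at $434,040: $531,560 exceeds the cap → $434,040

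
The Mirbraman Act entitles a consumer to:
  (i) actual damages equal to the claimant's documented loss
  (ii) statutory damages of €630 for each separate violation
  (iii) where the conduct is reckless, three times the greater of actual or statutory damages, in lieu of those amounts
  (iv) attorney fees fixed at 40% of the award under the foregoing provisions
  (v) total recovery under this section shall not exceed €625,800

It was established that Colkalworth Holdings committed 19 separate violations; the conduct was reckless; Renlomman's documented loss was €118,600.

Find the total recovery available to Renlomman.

Total recovery: €498,120

Statutory damages: 19 × €630 = €11,970
Greater of actual damages (€118,600) or statutory damages (€11,970): €118,600
Trebled: 3 × €118,600 = €355,800
Attorney fees: 40% of €355,800 = €142,320
Total before cap: €355,800 + €142,320 = €498,120
Cap at €625,800: €498,120 is within the cap, no reduction.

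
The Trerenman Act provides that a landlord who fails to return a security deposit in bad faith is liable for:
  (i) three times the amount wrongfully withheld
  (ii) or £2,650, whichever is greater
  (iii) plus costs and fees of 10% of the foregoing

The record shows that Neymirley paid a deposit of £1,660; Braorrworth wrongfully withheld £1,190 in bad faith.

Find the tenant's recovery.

£3,927

Trebled: 3 × £1,190 = £3,570
Minimum £2,650: £3,570 meets the minimum, no increase.
Costs and fees: 10% of £3,570 = £357
Total recovery: £3,570 + £357 = £3,927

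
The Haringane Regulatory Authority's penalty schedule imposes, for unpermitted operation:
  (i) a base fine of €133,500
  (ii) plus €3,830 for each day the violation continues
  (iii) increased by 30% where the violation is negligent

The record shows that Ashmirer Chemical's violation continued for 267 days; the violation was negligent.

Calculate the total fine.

€1,502,943

Per-day component: 267 × €3,830 = €1,022,610
Base plus per-day: €133,500 + €1,022,610 = €1,156,110
Enhancement: 30% of €1,156,110 = €346,833
Enhanced fine: €1,156,110 + €346,833 = €1,502,943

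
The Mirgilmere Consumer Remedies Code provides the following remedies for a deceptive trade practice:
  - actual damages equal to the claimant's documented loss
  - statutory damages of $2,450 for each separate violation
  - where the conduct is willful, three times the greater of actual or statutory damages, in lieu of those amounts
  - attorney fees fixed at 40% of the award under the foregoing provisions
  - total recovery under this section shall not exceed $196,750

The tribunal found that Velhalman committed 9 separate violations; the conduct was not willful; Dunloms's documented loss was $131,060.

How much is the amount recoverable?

$196,750

Statutory damages: 9 × $2,450 = $22,050
Conduct not willful: the in-lieu enhancement does not apply.
Actual plus statutory damages: $131,060 + $22,050 = $153,110
Attorney fees: 40% of $153,110 = $61,244
Total before cap: $153,110 + $61,244 = $214,354
Cap at $196,750: $214,354 exceeds the cap → $196,750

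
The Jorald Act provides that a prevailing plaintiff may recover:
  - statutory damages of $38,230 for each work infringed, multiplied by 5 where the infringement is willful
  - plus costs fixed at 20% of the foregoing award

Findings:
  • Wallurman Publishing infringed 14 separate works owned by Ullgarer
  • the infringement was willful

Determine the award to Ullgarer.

Statutory damages: 14 × $38,230 = $535,220
Multiplied by 5: 5 × $535,220 = $2,676,100
Costs: 20% of $2,676,100 = $535,220
Award plus costs: $2,676,100 + $535,220 = $3,211,320

Award: $3,211,320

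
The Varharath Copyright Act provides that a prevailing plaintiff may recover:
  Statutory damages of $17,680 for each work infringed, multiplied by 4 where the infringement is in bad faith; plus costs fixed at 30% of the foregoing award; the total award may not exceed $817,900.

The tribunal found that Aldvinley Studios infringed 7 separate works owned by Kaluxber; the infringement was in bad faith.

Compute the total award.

Statutory damages: 7 × $17,680 = $123,760
Multiplied by 4: 4 × $123,760 = $495,040
Costs: 30% of $495,040 = $148,512
Award plus costs: $495,040 + $148,512 = $643,552
Cap at $817,900: $643,552 is within the cap, no reduction.

Award: $643,552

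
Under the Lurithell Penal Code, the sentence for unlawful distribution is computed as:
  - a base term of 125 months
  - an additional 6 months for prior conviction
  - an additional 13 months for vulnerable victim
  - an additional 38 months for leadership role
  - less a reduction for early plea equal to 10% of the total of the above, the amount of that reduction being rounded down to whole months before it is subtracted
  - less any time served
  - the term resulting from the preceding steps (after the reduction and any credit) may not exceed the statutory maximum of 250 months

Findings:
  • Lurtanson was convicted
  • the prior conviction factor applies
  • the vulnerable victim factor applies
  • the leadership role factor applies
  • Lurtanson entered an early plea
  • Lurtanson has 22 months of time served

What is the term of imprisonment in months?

142 months

Prior conviction enhancement: +6 months
Vulnerable victim enhancement: +13 months
Leadership role enhancement: +38 months
Adjusted term: 125 months + 6 months + 13 months + 38 months = 182 months
Early plea reduction: 10% of 182 months = 18 months (rounded down)
After reduction: 182 − 18 = 164 months
Less time served: 164 months − 22 months = 142 months
Cap at 250 months: 142 months is within the cap, no reduction.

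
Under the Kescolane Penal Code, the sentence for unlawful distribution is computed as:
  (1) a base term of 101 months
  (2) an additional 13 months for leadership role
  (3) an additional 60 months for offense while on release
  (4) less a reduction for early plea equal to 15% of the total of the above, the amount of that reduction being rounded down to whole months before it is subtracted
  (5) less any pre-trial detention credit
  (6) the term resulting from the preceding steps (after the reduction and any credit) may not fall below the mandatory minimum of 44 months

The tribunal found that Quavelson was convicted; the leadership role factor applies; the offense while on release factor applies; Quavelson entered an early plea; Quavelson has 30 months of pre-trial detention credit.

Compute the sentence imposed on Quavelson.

Leadership role enhancement: +13 months
Offense while on release enhancement: +60 months
Adjusted term: 101 months + 13 months + 60 months = 174 months
Early plea reduction: 15% of 174 months = 26 months (rounded down)
After reduction: 174 − 26 = 148 months
Less pre-trial detention credit: 148 months − 30 months = 118 months
Minimum 44 months: 118 months meets the minimum, no increase.

118 months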